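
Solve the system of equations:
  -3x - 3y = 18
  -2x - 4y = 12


Using Cramer's rule:
Determinant D = (-3)(-4) - (-2)(-3) = 12 - 6 = 6
Dx = (18)(-4) - (12)(-3) = -72 + 36 = -36
Dy = (-3)(12) - (-2)(18) = -36 + 36 = 0
x = Dx/D = -36/6 = -6
y = Dy/D = 0/6 = 0

x = -6, y = 0


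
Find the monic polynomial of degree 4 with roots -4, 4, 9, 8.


A monic polynomial with roots -4, 4, 9, 8 is:
p(x) = (x + 4)(x - 4)(x - 9)(x - 8)
After multiplying by (x + 4): x + 4
After multiplying by (x - 4): x^2 - 16
After multiplying by (x - 9): x^3 - 9x^2 - 16x + 144
After multiplying by (x - 8): x^4 - 17x^3 + 56x^2 + 272x - 1152

x^4 - 17x^3 + 56x^2 + 272x - 1152


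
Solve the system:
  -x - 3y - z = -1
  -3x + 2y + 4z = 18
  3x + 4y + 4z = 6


Using Cramer's rule. Expand each determinant along the first row.
D  = (-1)*[2*4 - 4*4] - (-3)*[(-3)*4 - 4*3] + (-1)*[(-3)*4 - 2*3]
  = (-1)*(-8) - (-3)*(-24) + (-1)*(-18) = -46
Dx = (-1)*[2*4 - 4*4] - (-3)*[18*4 - 4*6] + (-1)*[18*4 - 2*6]
  = (-1)*(-8) - (-3)*(48) + (-1)*(60) = 92
Dy = (-1)*[18*4 - 4*6] - (-1)*[(-3)*4 - 4*3] + (-1)*[(-3)*6 - 18*3]
  = (-1)*(48) - (-1)*(-24) + (-1)*(-72) = 0
Dz = (-1)*[2*6 - 18*4] - (-3)*[(-3)*6 - 18*3] + (-1)*[(-3)*4 - 2*3]
  = (-1)*(-60) - (-3)*(-72) + (-1)*(-18) = -138
x = Dx/D = 92/-46 = -2, y = Dy/D = 0/-46 = 0, z = Dz/D = -138/-46 = 3
Check eq1: (-1)(-2) + (-3)(0) + (-1)(3) = -1 = -1 ✓
Check eq2: (-3)(-2) + (2)(0) + (4)(3) = 18 = 18 ✓
Check eq3: (3)(-2) + (4)(0) + (4)(3) = 6 = 6 ✓

x = -2, y = 0, z = 3


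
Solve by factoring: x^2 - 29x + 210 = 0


We need two numbers that multiply to 210 and add to -29.
Those numbers are -15 and -14 (since (-15) * (-14) = 210 and (-15) + (-14) = -29).
So x^2 - 29x + 210 = (x - 15)(x - 14) = 0
Setting each factor to zero: x = 15 or x = 14

x = 14, x = 15


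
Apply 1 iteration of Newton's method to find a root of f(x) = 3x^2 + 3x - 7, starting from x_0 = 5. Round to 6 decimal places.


Newton's method: x_(n+1) = x_n - f(x_n)/f'(x_n)
f(x) = 3x^2 + 3x - 7
f'(x) = 6x + 3

Iteration 1:
  f(5.000000) = 83.000000
  f'(5.000000) = 33.000000
  x_1 = 5.000000 - (83.000000)/(33.000000) = 2.484848

x_1 = 2.484848


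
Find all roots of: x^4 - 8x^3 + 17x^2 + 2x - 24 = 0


Let p(x) = x^4 - 8x^3 + 17x^2 + 2x - 24. By the rational root theorem (leading coefficient 1), any rational root is an integer divisor of 24: try ±1, ±2, ... in turn.
Test x = 1: value = -12 ≠ 0.
Test x = -1: value = 0 ✓, so (x + 1) is a factor.
Synthetic division by (x + 1): bring down 1; 1(-1) - 8 = -9; (-9)(-1) + 17 = 26; 26(-1) + 2 = -24; (-24)(-1) - 24 = 0 → quotient x^3 - 9x^2 + 26x - 24, remainder 0.
Continue with the quotient x^3 - 9x^2 + 26x - 24 (candidates must divide 24; re-test x = -1 first in case it repeats).
Test x = -1: value = -60 ≠ 0.
Test x = 2: value = 0 ✓, so (x - 2) is a factor.
Synthetic division by (x - 2): bring down 1; 1(2) - 9 = -7; (-7)(2) + 26 = 12; 12(2) - 24 = 0 → quotient x^2 - 7x + 12, remainder 0.
Solve the quadratic x^2 - 7x + 12 = 0: discriminant = (-7)^2 - 4(1)(12) = 49 - 48 = 1.
sqrt(1) = 1, so x = (7 ± 1)/2: x = 4 or x = 3.
Collecting all roots found:

x = -1, x = 2, x = 3, x = 4


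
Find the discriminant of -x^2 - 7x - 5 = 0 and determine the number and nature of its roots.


For ax^2 + bx + c = 0, discriminant D = b^2 - 4ac
Here a = -1, b = -7, c = -5
D = (-7)^2 - 4(-1)(-5) = 49 - 20 = 29

D = 29 > 0 but not a perfect square
The equation has 2 distinct real irrational roots.

Discriminant = 29, 2 distinct real irrational roots


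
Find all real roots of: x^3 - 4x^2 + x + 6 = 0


Let p(x) = x^3 - 4x^2 + x + 6. By the rational root theorem (leading coefficient 1), any rational root is an integer divisor of 6: try ±1, ±2, ... in turn.
Test x = 1: value = 4 ≠ 0.
Test x = -1: value = 0 ✓, so (x + 1) is a factor.
Synthetic division by (x + 1): bring down 1; 1(-1) - 4 = -5; (-5)(-1) + 1 = 6; 6(-1) + 6 = 0 → quotient x^2 - 5x + 6, remainder 0.
Solve the quadratic x^2 - 5x + 6 = 0: discriminant = (-5)^2 - 4(1)(6) = 25 - 24 = 1.
sqrt(1) = 1, so x = (5 ± 1)/2: x = 3 or x = 2.

x = -1, x = 2, x = 3


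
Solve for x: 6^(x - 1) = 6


Express both sides with the same base.
6 = 6^1
Since the bases match, equate exponents: x - 1 = 1
So x = 1 - (-1) = 2

x = 2


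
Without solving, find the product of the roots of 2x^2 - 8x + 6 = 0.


By Vieta's formulas for ax^2 + bx + c = 0:
  Sum of roots = -b/a
  Product of roots = c/a

Here a = 2, b = -8, c = 6
Sum = -(-8)/2 = 4
Product = 6/2 = 3

Product = 3


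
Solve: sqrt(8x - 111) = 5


Square both sides: 8x - 111 = 5^2 = 25
8x = 25 + 111 = 136
x = 17
Check: sqrt(8*17 - 111) = sqrt(25) = 5 ✓

x = 17


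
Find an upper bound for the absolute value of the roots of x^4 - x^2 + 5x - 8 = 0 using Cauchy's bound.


Cauchy's bound: all roots r satisfy |r| <= 1 + max(|a_i/a_n|) for i = 0,...,n-1
where a_n is the leading coefficient.

Coefficients: [1, 0, -1, 5, -8]
Leading coefficient a_n = 1
Ratios |a_i/a_n|: 0, 1, 5, 8
Maximum ratio: 8
Cauchy's bound: |r| <= 1 + 8 = 9

Upper bound = 9


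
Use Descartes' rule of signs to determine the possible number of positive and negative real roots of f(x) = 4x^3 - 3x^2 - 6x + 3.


Descartes' rule of signs:

For positive roots, count sign changes in f(x) = 4x^3 - 3x^2 - 6x + 3:
Signs of coefficients: +, -, -, +
Number of sign changes: 2
Possible positive real roots: 2, 0

For negative roots, examine f(-x) = -4x^3 - 3x^2 + 6x + 3:
Signs of coefficients: -, -, +, +
Number of sign changes: 1
Possible negative real roots: 1

Positive roots: 2 or 0; Negative roots: 1


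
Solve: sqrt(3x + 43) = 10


Square both sides: 3x + 43 = 10^2 = 100
3x = 100 - 43 = 57
x = 19
Check: sqrt(3*19 + 43) = sqrt(100) = 10 ✓

x = 19


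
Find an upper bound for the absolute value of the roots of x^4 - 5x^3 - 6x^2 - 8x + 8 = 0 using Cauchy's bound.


Cauchy's bound: all roots r satisfy |r| <= 1 + max(|a_i/a_n|) for i = 0,...,n-1
where a_n is the leading coefficient.

Coefficients: [1, -5, -6, -8, 8]
Leading coefficient a_n = 1
Ratios |a_i/a_n|: 5, 6, 8, 8
Maximum ratio: 8
Cauchy's bound: |r| <= 1 + 8 = 9

Upper bound = 9


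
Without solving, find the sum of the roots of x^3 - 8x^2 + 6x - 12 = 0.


By Vieta's formulas for x^3 + bx^2 + cx + d = 0:
  r1 + r2 + r3 = -b/a = 8
  r1*r2 + r1*r3 + r2*r3 = c/a = 6
  r1*r2*r3 = -d/a = 12


Sum = 8


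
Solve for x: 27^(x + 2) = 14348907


Express both sides with the same base.
14348907 = 27^5
Since the bases match, equate exponents: x + 2 = 5
So x = 5 - (2) = 3

x = 3


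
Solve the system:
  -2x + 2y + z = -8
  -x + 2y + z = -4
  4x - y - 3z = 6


Using Cramer's rule. Expand each determinant along the first row.
D  = (-2)*[2*(-3) - 1*(-1)] - 2*[(-1)*(-3) - 1*4] + 1*[(-1)*(-1) - 2*4]
  = (-2)*(-5) - 2*(-1) + 1*(-7) = 5
Dx = (-8)*[2*(-3) - 1*(-1)] - 2*[(-4)*(-3) - 1*6] + 1*[(-4)*(-1) - 2*6]
  = (-8)*(-5) - 2*(6) + 1*(-8) = 20
Dy = (-2)*[(-4)*(-3) - 1*6] - (-8)*[(-1)*(-3) - 1*4] + 1*[(-1)*6 - (-4)*4]
  = (-2)*(6) - (-8)*(-1) + 1*(10) = -10
Dz = (-2)*[2*6 - (-4)*(-1)] - 2*[(-1)*6 - (-4)*4] + (-8)*[(-1)*(-1) - 2*4]
  = (-2)*(8) - 2*(10) + (-8)*(-7) = 20
x = Dx/D = 20/5 = 4, y = Dy/D = -10/5 = -2, z = Dz/D = 20/5 = 4
Check eq1: (-2)(4) + (2)(-2) + (1)(4) = -8 = -8 ✓
Check eq2: (-1)(4) + (2)(-2) + (1)(4) = -4 = -4 ✓
Check eq3: (4)(4) + (-1)(-2) + (-3)(4) = 6 = 6 ✓

x = 4, y = -2, z = 4


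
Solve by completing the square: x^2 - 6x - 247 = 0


Start: x^2 - 6x - 247 = 0
Move constant: x^2 - 6x = 247
Half of -6 is -3, squared is 9
Add 9 to both sides: x^2 - 6x + 9 = 256
(x - 3)^2 = 256
x - 3 = ±16
x = 3 + 16 = 19 or x = 3 - 16 = -13

x = -13, x = 19


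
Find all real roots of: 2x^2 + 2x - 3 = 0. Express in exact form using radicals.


Using the quadratic formula: x = (-b ± sqrt(b^2 - 4ac)) / (2a)
Here a = 2, b = 2, c = -3
Discriminant = b^2 - 4ac = 2^2 - 4(2)(-3) = 4 + 24 = 28
Since discriminant = 28 > 0, there are two real roots.
x = (-2 ± 2*sqrt(7)) / 4
Simplifying: x = (-1 ± sqrt(7)) / 2
Numerically: x ≈ 0.8229 or x ≈ -1.8229

x = (-1 + sqrt(7)) / 2 or x = (-1 - sqrt(7)) / 2


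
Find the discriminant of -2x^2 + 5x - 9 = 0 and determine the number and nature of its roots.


For ax^2 + bx + c = 0, discriminant D = b^2 - 4ac
Here a = -2, b = 5, c = -9
D = (5)^2 - 4(-2)(-9) = 25 - 72 = -47

D = -47 < 0
The equation has no real roots (2 complex conjugate roots).

Discriminant = -47, no real roots (2 complex conjugate roots)


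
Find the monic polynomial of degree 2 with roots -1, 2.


A monic polynomial with roots -1, 2 is:
p(x) = (x + 1)(x - 2)
After multiplying by (x + 1): x + 1
After multiplying by (x - 2): x^2 - x - 2

x^2 - x - 2


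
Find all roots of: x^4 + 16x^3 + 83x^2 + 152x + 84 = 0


Let p(x) = x^4 + 16x^3 + 83x^2 + 152x + 84. By the rational root theorem (leading coefficient 1), any rational root is an integer divisor of 84: try ±1, ±2, ... in turn.
Test x = 1: value = 336 ≠ 0.
Test x = -1: value = 0 ✓, so (x + 1) is a factor.
Synthetic division by (x + 1): bring down 1; 1(-1) + 16 = 15; 15(-1) + 83 = 68; 68(-1) + 152 = 84; 84(-1) + 84 = 0 → quotient x^3 + 15x^2 + 68x + 84, remainder 0.
Continue with the quotient x^3 + 15x^2 + 68x + 84 (candidates must divide 84; re-test x = -1 first in case it repeats).
Test x = -1: value = 30 ≠ 0.
Test x = 2: value = 288 ≠ 0.
Test x = -2: value = 0 ✓, so (x + 2) is a factor.
Synthetic division by (x + 2): bring down 1; 1(-2) + 15 = 13; 13(-2) + 68 = 42; 42(-2) + 84 = 0 → quotient x^2 + 13x + 42, remainder 0.
Solve the quadratic x^2 + 13x + 42 = 0: discriminant = 13^2 - 4(1)(42) = 169 - 168 = 1.
sqrt(1) = 1, so x = (-13 ± 1)/2: x = -6 or x = -7.
Collecting all roots found:

x = -7, x = -6, x = -2, x = -1


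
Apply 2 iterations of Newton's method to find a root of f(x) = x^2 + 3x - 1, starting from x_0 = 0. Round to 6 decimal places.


Newton's method: x_(n+1) = x_n - f(x_n)/f'(x_n)
f(x) = x^2 + 3x - 1
f'(x) = 2x + 3

Iteration 1:
  f(0.000000) = -1.000000
  f'(0.000000) = 3.000000
  x_1 = 0.000000 - (-1.000000)/(3.000000) = 0.333333

Iteration 2:
  f(0.333333) = 0.111111
  f'(0.333333) = 3.666667
  x_2 = 0.333333 - (0.111111)/(3.666667) = 0.303030

x_2 = 0.303030


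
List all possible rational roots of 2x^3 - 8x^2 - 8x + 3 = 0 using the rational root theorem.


Rational root theorem: possible roots are ±p/q where:
  p divides the constant term (3): p ∈ {1, 3}
  q divides the leading coefficient (2): q ∈ {1, 2}

All possible rational roots: -3, -3/2, -1, -1/2, 1/2, 1, 3/2, 3

-3, -3/2, -1, -1/2, 1/2, 1, 3/2, 3


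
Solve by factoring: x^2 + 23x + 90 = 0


We need two numbers that multiply to 90 and add to 23.
Those numbers are 18 and 5 (since 18 * 5 = 90 and 18 + 5 = 23).
So x^2 + 23x + 90 = (x + 18)(x + 5) = 0
Setting each factor to zero: x = -18 or x = -5

x = -18, x = -5


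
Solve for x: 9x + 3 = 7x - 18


Starting with: 9x + 3 = 7x - 18
Move all x terms to left: (9 - 7)x = -18 - 3
Simplify: 2x = -21
Divide both sides by 2: x = -21/2

x = -21/2


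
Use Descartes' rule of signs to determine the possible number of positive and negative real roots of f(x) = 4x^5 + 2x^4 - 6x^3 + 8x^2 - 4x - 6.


Descartes' rule of signs:

For positive roots, count sign changes in f(x) = 4x^5 + 2x^4 - 6x^3 + 8x^2 - 4x - 6:
Signs of coefficients: +, +, -, +, -, -
Number of sign changes: 3
Possible positive real roots: 3, 1

For negative roots, examine f(-x) = -4x^5 + 2x^4 + 6x^3 + 8x^2 + 4x - 6:
Signs of coefficients: -, +, +, +, +, -
Number of sign changes: 2
Possible negative real roots: 2, 0

Positive roots: 3 or 1; Negative roots: 2 or 0


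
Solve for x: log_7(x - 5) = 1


Convert to exponential form: x - 5 = 7^1 = 7
x = 7 + 5 = 12
Check: log_7(12 - 5) = log_7(7) = log_7(7) = 1 ✓

x = 12


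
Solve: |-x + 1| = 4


An absolute value equation |expr| = 4 gives two cases:
Case 1: -x + 1 = 4
  -x = 3, so x = -3
Case 2: -x + 1 = -4
  -x = -5, so x = 5

x = -3, x = 5


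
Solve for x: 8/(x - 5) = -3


Multiply both sides by (x - 5): 8 = -3(x - 5)
Distribute: 8 = -3x + 15
-3x = 8 - 15 = -7
x = 7/3

x = 7/3


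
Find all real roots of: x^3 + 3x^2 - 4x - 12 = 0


Let p(x) = x^3 + 3x^2 - 4x - 12. By the rational root theorem (leading coefficient 1), any rational root is an integer divisor of 12: try ±1, ±2, ... in turn.
Test x = 1: value = -12 ≠ 0.
Test x = -1: value = -6 ≠ 0.
Test x = 2: value = 0 ✓, so (x - 2) is a factor.
Synthetic division by (x - 2): bring down 1; 1(2) + 3 = 5; 5(2) - 4 = 6; 6(2) - 12 = 0 → quotient x^2 + 5x + 6, remainder 0.
Solve the quadratic x^2 + 5x + 6 = 0: discriminant = 5^2 - 4(1)(6) = 25 - 24 = 1.
sqrt(1) = 1, so x = (-5 ± 1)/2: x = -2 or x = -3.

x = -3, x = -2, x = 2


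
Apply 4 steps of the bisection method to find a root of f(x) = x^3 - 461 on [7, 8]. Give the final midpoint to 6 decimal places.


f(x) = x^3 - 461
f(7) = -118 < 0
f(8) = 51 > 0

Step 1: midpoint = (7.000000 + 8.000000)/2 = 7.500000
  f(7.500000) = -39.125000
  f(mid) < 0, so root is in [7.500000, 8.000000]

Step 2: midpoint = (7.500000 + 8.000000)/2 = 7.750000
  f(7.750000) = 4.484375
  f(mid) > 0, so root is in [7.500000, 7.750000]

Step 3: midpoint = (7.500000 + 7.750000)/2 = 7.625000
  f(7.625000) = -17.677734
  f(mid) < 0, so root is in [7.625000, 7.750000]

Step 4: midpoint = (7.625000 + 7.750000)/2 = 7.687500
  f(7.687500) = -6.686768
  f(mid) < 0, so root is in [7.687500, 7.750000]

midpoint = 7.687500


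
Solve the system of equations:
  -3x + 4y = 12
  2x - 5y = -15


Using Cramer's rule:
Determinant D = (-3)(-5) - (2)(4) = 15 - 8 = 7
Dx = (12)(-5) - (-15)(4) = -60 + 60 = 0
Dy = (-3)(-15) - (2)(12) = 45 - 24 = 21
x = Dx/D = 0/7 = 0
y = Dy/D = 21/7 = 3

x = 0, y = 3


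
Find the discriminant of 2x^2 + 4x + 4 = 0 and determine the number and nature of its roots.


For ax^2 + bx + c = 0, discriminant D = b^2 - 4ac
Here a = 2, b = 4, c = 4
D = (4)^2 - 4(2)(4) = 16 - 32 = -16

D = -16 < 0
The equation has no real roots (2 complex conjugate roots).

Discriminant = -16, no real roots (2 complex conjugate roots)


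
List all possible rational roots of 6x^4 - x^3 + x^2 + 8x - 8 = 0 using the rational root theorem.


Rational root theorem: possible roots are ±p/q where:
  p divides the constant term (-8): p ∈ {1, 2, 4, 8}
  q divides the leading coefficient (6): q ∈ {1, 2, 3, 6}

All possible rational roots: -8, -4, -8/3, -2, -4/3, -1, -2/3, -1/2, -1/3, -1/6, 1/6, 1/3, 1/2, 2/3, 1, 4/3, 2, 8/3, 4, 8

-8, -4, -8/3, -2, -4/3, -1, -2/3, -1/2, -1/3, -1/6, 1/6, 1/3, 1/2, 2/3, 1, 4/3, 2, 8/3, 4, 8


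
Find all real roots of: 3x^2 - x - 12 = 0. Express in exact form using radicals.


Using the quadratic formula: x = (-b ± sqrt(b^2 - 4ac)) / (2a)
Here a = 3, b = -1, c = -12
Discriminant = b^2 - 4ac = (-1)^2 - 4(3)(-12) = 1 + 144 = 145
Since discriminant = 145 > 0, there are two real roots.
x = (1 ± sqrt(145)) / 6
Numerically: x ≈ 2.1736 or x ≈ -1.8403

x = (1 + sqrt(145)) / 6 or x = (1 - sqrt(145)) / 6


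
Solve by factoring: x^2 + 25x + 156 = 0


We need two numbers that multiply to 156 and add to 25.
Those numbers are 13 and 12 (since 13 * 12 = 156 and 13 + 12 = 25).
So x^2 + 25x + 156 = (x + 13)(x + 12) = 0
Setting each factor to zero: x = -13 or x = -12

x = -13, x = -12


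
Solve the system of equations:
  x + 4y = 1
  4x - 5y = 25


Using Cramer's rule:
Determinant D = (1)(-5) - (4)(4) = -5 - 16 = -21
Dx = (1)(-5) - (25)(4) = -5 - 100 = -105
Dy = (1)(25) - (4)(1) = 25 - 4 = 21
x = Dx/D = -105/-21 = 5
y = Dy/D = 21/-21 = -1

x = 5, y = -1


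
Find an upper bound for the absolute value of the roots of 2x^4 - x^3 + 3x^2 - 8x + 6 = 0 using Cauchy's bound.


Cauchy's bound: all roots r satisfy |r| <= 1 + max(|a_i/a_n|) for i = 0,...,n-1
where a_n is the leading coefficient.

Coefficients: [2, -1, 3, -8, 6]
Leading coefficient a_n = 2
Ratios |a_i/a_n|: 1/2, 3/2, 4, 3
Maximum ratio: 4
Cauchy's bound: |r| <= 1 + 4 = 5

Upper bound = 5


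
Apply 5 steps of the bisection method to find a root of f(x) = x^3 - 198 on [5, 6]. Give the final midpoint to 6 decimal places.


f(x) = x^3 - 198
f(5) = -73 < 0
f(6) = 18 > 0

Step 1: midpoint = (5.000000 + 6.000000)/2 = 5.500000
  f(5.500000) = -31.625000
  f(mid) < 0, so root is in [5.500000, 6.000000]

Step 2: midpoint = (5.500000 + 6.000000)/2 = 5.750000
  f(5.750000) = -7.890625
  f(mid) < 0, so root is in [5.750000, 6.000000]

Step 3: midpoint = (5.750000 + 6.000000)/2 = 5.875000
  f(5.875000) = 4.779297
  f(mid) > 0, so root is in [5.750000, 5.875000]

Step 4: midpoint = (5.750000 + 5.875000)/2 = 5.812500
  f(5.812500) = -1.623779
  f(mid) < 0, so root is in [5.812500, 5.875000]

Step 5: midpoint = (5.812500 + 5.875000)/2 = 5.843750
  f(5.843750) = 1.560638
  f(mid) > 0, so root is in [5.812500, 5.843750]

midpoint = 5.843750


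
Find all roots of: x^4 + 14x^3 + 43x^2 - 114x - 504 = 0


Let p(x) = x^4 + 14x^3 + 43x^2 - 114x - 504. By the rational root theorem (leading coefficient 1), any rational root is an integer divisor of 504: try ±1, ±2, ... in turn.
Test x = 1: value = -560 ≠ 0.
Test x = -1: value = -360 ≠ 0.
Test x = 2: value = -432 ≠ 0.
Test x = -2: value = -200 ≠ 0.
Test x = 3: value = 0 ✓, so (x - 3) is a factor.
Synthetic division by (x - 3): bring down 1; 1(3) + 14 = 17; 17(3) + 43 = 94; 94(3) - 114 = 168; 168(3) - 504 = 0 → quotient x^3 + 17x^2 + 94x + 168, remainder 0.
Continue with the quotient x^3 + 17x^2 + 94x + 168 (candidates must divide 168; re-test x = 3 first in case it repeats).
Test x = 3: value = 630 ≠ 0.
Test x = -3: value = 12 ≠ 0.
Test x = 4: value = 880 ≠ 0.
Test x = -4: value = 0 ✓, so (x + 4) is a factor.
Synthetic division by (x + 4): bring down 1; 1(-4) + 17 = 13; 13(-4) + 94 = 42; 42(-4) + 168 = 0 → quotient x^2 + 13x + 42, remainder 0.
Solve the quadratic x^2 + 13x + 42 = 0: discriminant = 13^2 - 4(1)(42) = 169 - 168 = 1.
sqrt(1) = 1, so x = (-13 ± 1)/2: x = -6 or x = -7.
Collecting all roots found:

x = -7, x = -6, x = -4, x = 3


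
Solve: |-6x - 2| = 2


An absolute value equation |expr| = 2 gives two cases:
Case 1: -6x - 2 = 2
  -6x = 4, so x = -2/3
Case 2: -6x - 2 = -2
  -6x = 0, so x = 0

x = -2/3, x = 0


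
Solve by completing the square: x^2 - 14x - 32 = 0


Start: x^2 - 14x - 32 = 0
Move constant: x^2 - 14x = 32
Half of -14 is -7, squared is 49
Add 49 to both sides: x^2 - 14x + 49 = 81
(x - 7)^2 = 81
x - 7 = ±9
x = 7 + 9 = 16 or x = 7 - 9 = -2

x = -2, x = 16


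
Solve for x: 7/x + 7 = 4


Subtract 7 from both sides: 7/x = -3
Multiply both sides by x: 7 = -3 * x
Divide by -3: x = -7/3

x = -7/3


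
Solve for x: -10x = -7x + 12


Starting with: -10x = -7x + 12
Move all x terms to left: (-10 + 7)x = 12 - 0
Simplify: -3x = 12
Divide both sides by -3: x = -4

x = -4


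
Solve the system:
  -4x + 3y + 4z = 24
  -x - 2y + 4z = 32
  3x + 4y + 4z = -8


Using Cramer's rule. Expand each determinant along the first row.
D  = (-4)*[(-2)*4 - 4*4] - 3*[(-1)*4 - 4*3] + 4*[(-1)*4 - (-2)*3]
  = (-4)*(-24) - 3*(-16) + 4*(2) = 152
Dx = 24*[(-2)*4 - 4*4] - 3*[32*4 - 4*(-8)] + 4*[32*4 - (-2)*(-8)]
  = 24*(-24) - 3*(160) + 4*(112) = -608
Dy = (-4)*[32*4 - 4*(-8)] - 24*[(-1)*4 - 4*3] + 4*[(-1)*(-8) - 32*3]
  = (-4)*(160) - 24*(-16) + 4*(-88) = -608
Dz = (-4)*[(-2)*(-8) - 32*4] - 3*[(-1)*(-8) - 32*3] + 24*[(-1)*4 - (-2)*3]
  = (-4)*(-112) - 3*(-88) + 24*(2) = 760
x = Dx/D = -608/152 = -4, y = Dy/D = -608/152 = -4, z = Dz/D = 760/152 = 5
Check eq1: (-4)(-4) + (3)(-4) + (4)(5) = 24 = 24 ✓
Check eq2: (-1)(-4) + (-2)(-4) + (4)(5) = 32 = 32 ✓
Check eq3: (3)(-4) + (4)(-4) + (4)(5) = -8 = -8 ✓

x = -4, y = -4, z = 5


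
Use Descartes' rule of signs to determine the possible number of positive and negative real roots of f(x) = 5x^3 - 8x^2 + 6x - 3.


Descartes' rule of signs:

For positive roots, count sign changes in f(x) = 5x^3 - 8x^2 + 6x - 3:
Signs of coefficients: +, -, +, -
Number of sign changes: 3
Possible positive real roots: 3, 1

For negative roots, examine f(-x) = -5x^3 - 8x^2 - 6x - 3:
Signs of coefficients: -, -, -, -
Number of sign changes: 0
Possible negative real roots: 0

Positive roots: 3 or 1; Negative roots: 0


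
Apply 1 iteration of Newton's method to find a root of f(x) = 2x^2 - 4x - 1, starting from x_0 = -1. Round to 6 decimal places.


Newton's method: x_(n+1) = x_n - f(x_n)/f'(x_n)
f(x) = 2x^2 - 4x - 1
f'(x) = 4x - 4

Iteration 1:
  f(-1.000000) = 5.000000
  f'(-1.000000) = -8.000000
  x_1 = -1.000000 - (5.000000)/(-8.000000) = -0.375000

x_1 = -0.375000


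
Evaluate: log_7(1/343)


We need the exponent such that 7^? = 1/343
7^(-3) = 1/7^3 = 1/343
Therefore log_7(1/343) = -3

-3


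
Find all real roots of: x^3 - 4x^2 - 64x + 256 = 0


Let p(x) = x^3 - 4x^2 - 64x + 256. By the rational root theorem (leading coefficient 1), any rational root is an integer divisor of 256: try ±1, ±2, ... in turn.
Test x = 1: value = 189 ≠ 0.
Test x = -1: value = 315 ≠ 0.
Test x = 2: value = 120 ≠ 0.
Test x = -2: value = 360 ≠ 0.
Test x = 4: value = 0 ✓, so (x - 4) is a factor.
Synthetic division by (x - 4): bring down 1; 1(4) - 4 = 0; 0(4) - 64 = -64; (-64)(4) + 256 = 0 → quotient x^2 - 64, remainder 0.
Solve the quadratic x^2 - 64 = 0: discriminant = 0^2 - 4(1)(-64) = 0 + 256 = 256.
sqrt(256) = 16, so x = (0 ± 16)/2: x = 8 or x = -8.

x = -8, x = 4, x = 8


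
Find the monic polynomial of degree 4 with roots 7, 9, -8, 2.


A monic polynomial with roots 7, 9, -8, 2 is:
p(x) = (x - 7)(x - 9)(x + 8)(x - 2)
After multiplying by (x - 7): x - 7
After multiplying by (x - 9): x^2 - 16x + 63
After multiplying by (x + 8): x^3 - 8x^2 - 65x + 504
After multiplying by (x - 2): x^4 - 10x^3 - 49x^2 + 634x - 1008

x^4 - 10x^3 - 49x^2 + 634x - 1008


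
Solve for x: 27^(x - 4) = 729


Express both sides with the same base.
729 = 27^2
Since the bases match, equate exponents: x - 4 = 2
So x = 2 - (-4) = 6

x = 6


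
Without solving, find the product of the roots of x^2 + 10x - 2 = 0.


By Vieta's formulas for ax^2 + bx + c = 0:
  Sum of roots = -b/a
  Product of roots = c/a

Here a = 1, b = 10, c = -2
Sum = -(10)/1 = -10
Product = -2/1 = -2

Product = -2


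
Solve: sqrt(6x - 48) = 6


Square both sides: 6x - 48 = 6^2 = 36
6x = 36 + 48 = 84
x = 14
Check: sqrt(6*14 - 48) = sqrt(36) = 6 ✓

x = 14


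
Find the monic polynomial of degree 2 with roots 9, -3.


A monic polynomial with roots 9, -3 is:
p(x) = (x - 9)(x + 3)
After multiplying by (x - 9): x - 9
After multiplying by (x + 3): x^2 - 6x - 27

x^2 - 6x - 27


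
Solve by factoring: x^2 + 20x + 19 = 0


We need two numbers that multiply to 19 and add to 20.
Those numbers are 1 and 19 (since 1 * 19 = 19 and 1 + 19 = 20).
So x^2 + 20x + 19 = (x + 1)(x + 19) = 0
Setting each factor to zero: x = -1 or x = -19

x = -19, x = -1


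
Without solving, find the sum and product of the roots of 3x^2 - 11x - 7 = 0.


By Vieta's formulas for ax^2 + bx + c = 0:
  Sum of roots = -b/a
  Product of roots = c/a

Here a = 3, b = -11, c = -7
Sum = -(-11)/3 = 11/3
Product = -7/3 = -7/3

Sum = 11/3, Product = -7/3


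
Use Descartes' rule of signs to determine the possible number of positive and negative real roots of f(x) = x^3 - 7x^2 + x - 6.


Descartes' rule of signs:

For positive roots, count sign changes in f(x) = x^3 - 7x^2 + x - 6:
Signs of coefficients: +, -, +, -
Number of sign changes: 3
Possible positive real roots: 3, 1

For negative roots, examine f(-x) = -x^3 - 7x^2 - x - 6:
Signs of coefficients: -, -, -, -
Number of sign changes: 0
Possible negative real roots: 0

Positive roots: 3 or 1; Negative roots: 0


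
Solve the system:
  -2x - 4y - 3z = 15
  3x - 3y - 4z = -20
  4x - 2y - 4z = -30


Using Cramer's rule. Expand each determinant along the first row.
D  = (-2)*[(-3)*(-4) - (-4)*(-2)] - (-4)*[3*(-4) - (-4)*4] + (-3)*[3*(-2) - (-3)*4]
  = (-2)*(4) - (-4)*(4) + (-3)*(6) = -10
Dx = 15*[(-3)*(-4) - (-4)*(-2)] - (-4)*[(-20)*(-4) - (-4)*(-30)] + (-3)*[(-20)*(-2) - (-3)*(-30)]
  = 15*(4) - (-4)*(-40) + (-3)*(-50) = 50
Dy = (-2)*[(-20)*(-4) - (-4)*(-30)] - 15*[3*(-4) - (-4)*4] + (-3)*[3*(-30) - (-20)*4]
  = (-2)*(-40) - 15*(4) + (-3)*(-10) = 50
Dz = (-2)*[(-3)*(-30) - (-20)*(-2)] - (-4)*[3*(-30) - (-20)*4] + 15*[3*(-2) - (-3)*4]
  = (-2)*(50) - (-4)*(-10) + 15*(6) = -50
x = Dx/D = 50/-10 = -5, y = Dy/D = 50/-10 = -5, z = Dz/D = -50/-10 = 5
Check eq1: (-2)(-5) + (-4)(-5) + (-3)(5) = 15 = 15 ✓
Check eq2: (3)(-5) + (-3)(-5) + (-4)(5) = -20 = -20 ✓
Check eq3: (4)(-5) + (-2)(-5) + (-4)(5) = -30 = -30 ✓

x = -5, y = -5, z = 5


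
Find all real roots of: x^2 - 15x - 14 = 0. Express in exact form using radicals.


Using the quadratic formula: x = (-b ± sqrt(b^2 - 4ac)) / (2a)
Here a = 1, b = -15, c = -14
Discriminant = b^2 - 4ac = (-15)^2 - 4(1)(-14) = 225 + 56 = 281
Since discriminant = 281 > 0, there are two real roots.
x = (15 ± sqrt(281)) / 2
Numerically: x ≈ 15.8815 or x ≈ -0.8815

x = (15 + sqrt(281)) / 2 or x = (15 - sqrt(281)) / 2


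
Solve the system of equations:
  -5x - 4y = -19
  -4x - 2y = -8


Using Cramer's rule:
Determinant D = (-5)(-2) - (-4)(-4) = 10 - 16 = -6
Dx = (-19)(-2) - (-8)(-4) = 38 - 32 = 6
Dy = (-5)(-8) - (-4)(-19) = 40 - 76 = -36
x = Dx/D = 6/-6 = -1
y = Dy/D = -36/-6 = 6

x = -1, y = 6


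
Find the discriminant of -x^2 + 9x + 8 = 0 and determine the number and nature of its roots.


For ax^2 + bx + c = 0, discriminant D = b^2 - 4ac
Here a = -1, b = 9, c = 8
D = (9)^2 - 4(-1)(8) = 81 + 32 = 113

D = 113 > 0 but not a perfect square
The equation has 2 distinct real irrational roots.

Discriminant = 113, 2 distinct real irrational roots


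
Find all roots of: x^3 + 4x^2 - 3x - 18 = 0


Let p(x) = x^3 + 4x^2 - 3x - 18. By the rational root theorem (leading coefficient 1), any rational root is an integer divisor of 18: try ±1, ±2, ... in turn.
Test x = 1: value = -16 ≠ 0.
Test x = -1: value = -12 ≠ 0.
Test x = 2: value = 0 ✓, so (x - 2) is a factor.
Synthetic division by (x - 2): bring down 1; 1(2) + 4 = 6; 6(2) - 3 = 9; 9(2) - 18 = 0 → quotient x^2 + 6x + 9, remainder 0.
Solve the quadratic x^2 + 6x + 9 = 0: discriminant = 6^2 - 4(1)(9) = 36 - 36 = 0.
Discriminant = 0, so a double root: x = -6/2 = -3.
Collecting all roots found:

x = -3 (multiplicity 2), x = 2


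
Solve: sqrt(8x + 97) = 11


Square both sides: 8x + 97 = 11^2 = 121
8x = 121 - 97 = 24
x = 3
Check: sqrt(8*3 + 97) = sqrt(121) = 11 ✓

x = 3


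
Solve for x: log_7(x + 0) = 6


Convert to exponential form: x + 0 = 7^6 = 117649
x = 117649 - 0 = 117649
Check: log_7(117649 + 0) = log_7(117649) = log_7(117649) = 6 ✓

x = 117649


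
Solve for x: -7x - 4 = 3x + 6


Starting with: -7x - 4 = 3x + 6
Move all x terms to left: (-7 - 3)x = 6 + 4
Simplify: -10x = 10
Divide both sides by -10: x = -1

x = -1


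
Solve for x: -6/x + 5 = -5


Subtract 5 from both sides: -6/x = -10
Multiply both sides by x: -6 = -10 * x
Divide by -10: x = 3/5

x = 3/5


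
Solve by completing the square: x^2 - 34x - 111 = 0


Start: x^2 - 34x - 111 = 0
Move constant: x^2 - 34x = 111
Half of -34 is -17, squared is 289
Add 289 to both sides: x^2 - 34x + 289 = 400
(x - 17)^2 = 400
x - 17 = ±20
x = 17 + 20 = 37 or x = 17 - 20 = -3

x = -3, x = 37


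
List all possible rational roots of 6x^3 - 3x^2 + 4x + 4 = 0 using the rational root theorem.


Rational root theorem: possible roots are ±p/q where:
  p divides the constant term (4): p ∈ {1, 2, 4}
  q divides the leading coefficient (6): q ∈ {1, 2, 3, 6}

All possible rational roots: -4, -2, -4/3, -1, -2/3, -1/2, -1/3, -1/6, 1/6, 1/3, 1/2, 2/3, 1, 4/3, 2, 4

-4, -2, -4/3, -1, -2/3, -1/2, -1/3, -1/6, 1/6, 1/3, 1/2, 2/3, 1, 4/3, 2, 4


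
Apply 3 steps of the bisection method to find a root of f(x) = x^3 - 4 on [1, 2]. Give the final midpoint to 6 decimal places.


f(x) = x^3 - 4
f(1) = -3 < 0
f(2) = 4 > 0

Step 1: midpoint = (1.000000 + 2.000000)/2 = 1.500000
  f(1.500000) = -0.625000
  f(mid) < 0, so root is in [1.500000, 2.000000]

Step 2: midpoint = (1.500000 + 2.000000)/2 = 1.750000
  f(1.750000) = 1.359375
  f(mid) > 0, so root is in [1.500000, 1.750000]

Step 3: midpoint = (1.500000 + 1.750000)/2 = 1.625000
  f(1.625000) = 0.291016
  f(mid) > 0, so root is in [1.500000, 1.625000]

midpoint = 1.625000


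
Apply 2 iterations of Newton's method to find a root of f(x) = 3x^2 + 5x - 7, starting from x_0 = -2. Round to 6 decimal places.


Newton's method: x_(n+1) = x_n - f(x_n)/f'(x_n)
f(x) = 3x^2 + 5x - 7
f'(x) = 6x + 5

Iteration 1:
  f(-2.000000) = -5.000000
  f'(-2.000000) = -7.000000
  x_1 = -2.000000 - (-5.000000)/(-7.000000) = -2.714286

Iteration 2:
  f(-2.714286) = 1.530612
  f'(-2.714286) = -11.285714
  x_2 = -2.714286 - (1.530612)/(-11.285714) = -2.578662

x_2 = -2.578662


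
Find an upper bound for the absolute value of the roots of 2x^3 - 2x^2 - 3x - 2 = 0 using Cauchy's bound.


Cauchy's bound: all roots r satisfy |r| <= 1 + max(|a_i/a_n|) for i = 0,...,n-1
where a_n is the leading coefficient.

Coefficients: [2, -2, -3, -2]
Leading coefficient a_n = 2
Ratios |a_i/a_n|: 1, 3/2, 1
Maximum ratio: 3/2
Cauchy's bound: |r| <= 1 + 3/2 = 5/2

Upper bound = 5/2


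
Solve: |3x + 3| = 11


An absolute value equation |expr| = 11 gives two cases:
Case 1: 3x + 3 = 11
  3x = 8, so x = 8/3
Case 2: 3x + 3 = -11
  3x = -14, so x = -14/3

x = -14/3, x = 8/3


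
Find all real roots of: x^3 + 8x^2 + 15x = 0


The constant term is 0, so x = 0 is a root. Factor out x:
  x(x^2 + 8x + 15) = 0
Solve the quadratic x^2 + 8x + 15 = 0: discriminant = 8^2 - 4(1)(15) = 64 - 60 = 4.
sqrt(4) = 2, so x = (-8 ± 2)/2: x = -3 or x = -5.

x = -5, x = -3, x = 0


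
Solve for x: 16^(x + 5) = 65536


Express both sides with the same base.
65536 = 16^4
Since the bases match, equate exponents: x + 5 = 4
So x = 4 - (5) = -1

x = -1


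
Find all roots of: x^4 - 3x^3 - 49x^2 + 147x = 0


The constant term is 0, so x = 0 is a root. Factor out x:
  x^3 - 3x^2 - 49x + 147 = 0
Let p(x) = x^3 - 3x^2 - 49x + 147. By the rational root theorem (leading coefficient 1), any rational root is an integer divisor of 147: try ±1, ±2, ... in turn.
Test x = 1: value = 96 ≠ 0.
Test x = -1: value = 192 ≠ 0.
Test x = 3: value = 0 ✓, so (x - 3) is a factor.
Synthetic division by (x - 3): bring down 1; 1(3) - 3 = 0; 0(3) - 49 = -49; (-49)(3) + 147 = 0 → quotient x^2 - 49, remainder 0.
Solve the quadratic x^2 - 49 = 0: discriminant = 0^2 - 4(1)(-49) = 0 + 196 = 196.
sqrt(196) = 14, so x = (0 ± 14)/2: x = 7 or x = -7.
Collecting all roots found:

x = -7, x = 0, x = 3, x = 7


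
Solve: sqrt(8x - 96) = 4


Square both sides: 8x - 96 = 4^2 = 16
8x = 16 + 96 = 112
x = 14
Check: sqrt(8*14 - 96) = sqrt(16) = 4 ✓

x = 14


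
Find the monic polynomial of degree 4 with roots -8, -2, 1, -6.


A monic polynomial with roots -8, -2, 1, -6 is:
p(x) = (x + 8)(x + 2)(x - 1)(x + 6)
After multiplying by (x + 8): x + 8
After multiplying by (x + 2): x^2 + 10x + 16
After multiplying by (x - 1): x^3 + 9x^2 + 6x - 16
After multiplying by (x + 6): x^4 + 15x^3 + 60x^2 + 20x - 96

x^4 + 15x^3 + 60x^2 + 20x - 96


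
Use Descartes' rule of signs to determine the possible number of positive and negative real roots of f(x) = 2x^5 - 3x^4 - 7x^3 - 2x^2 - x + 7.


Descartes' rule of signs:

For positive roots, count sign changes in f(x) = 2x^5 - 3x^4 - 7x^3 - 2x^2 - x + 7:
Signs of coefficients: +, -, -, -, -, +
Number of sign changes: 2
Possible positive real roots: 2, 0

For negative roots, examine f(-x) = -2x^5 - 3x^4 + 7x^3 - 2x^2 + x + 7:
Signs of coefficients: -, -, +, -, +, +
Number of sign changes: 3
Possible negative real roots: 3, 1

Positive roots: 2 or 0; Negative roots: 3 or 1


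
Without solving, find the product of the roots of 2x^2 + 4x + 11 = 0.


By Vieta's formulas for ax^2 + bx + c = 0:
  Sum of roots = -b/a
  Product of roots = c/a

Here a = 2, b = 4, c = 11
Sum = -(4)/2 = -2
Product = 11/2 = 11/2

Product = 11/2


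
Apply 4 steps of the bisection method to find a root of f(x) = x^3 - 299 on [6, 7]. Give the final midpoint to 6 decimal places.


f(x) = x^3 - 299
f(6) = -83 < 0
f(7) = 44 > 0

Step 1: midpoint = (6.000000 + 7.000000)/2 = 6.500000
  f(6.500000) = -24.375000
  f(mid) < 0, so root is in [6.500000, 7.000000]

Step 2: midpoint = (6.500000 + 7.000000)/2 = 6.750000
  f(6.750000) = 8.546875
  f(mid) > 0, so root is in [6.500000, 6.750000]

Step 3: midpoint = (6.500000 + 6.750000)/2 = 6.625000
  f(6.625000) = -8.224609
  f(mid) < 0, so root is in [6.625000, 6.750000]

Step 4: midpoint = (6.625000 + 6.750000)/2 = 6.687500
  f(6.687500) = 0.082764
  f(mid) > 0, so root is in [6.625000, 6.687500]

midpoint = 6.687500


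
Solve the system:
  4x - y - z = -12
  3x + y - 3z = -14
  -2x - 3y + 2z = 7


Using Cramer's rule. Expand each determinant along the first row.
D  = 4*[1*2 - (-3)*(-3)] - (-1)*[3*2 - (-3)*(-2)] + (-1)*[3*(-3) - 1*(-2)]
  = 4*(-7) - (-1)*(0) + (-1)*(-7) = -21
Dx = (-12)*[1*2 - (-3)*(-3)] - (-1)*[(-14)*2 - (-3)*7] + (-1)*[(-14)*(-3) - 1*7]
  = (-12)*(-7) - (-1)*(-7) + (-1)*(35) = 42
Dy = 4*[(-14)*2 - (-3)*7] - (-12)*[3*2 - (-3)*(-2)] + (-1)*[3*7 - (-14)*(-2)]
  = 4*(-7) - (-12)*(0) + (-1)*(-7) = -21
Dz = 4*[1*7 - (-14)*(-3)] - (-1)*[3*7 - (-14)*(-2)] + (-12)*[3*(-3) - 1*(-2)]
  = 4*(-35) - (-1)*(-7) + (-12)*(-7) = -63
x = Dx/D = 42/-21 = -2, y = Dy/D = -21/-21 = 1, z = Dz/D = -63/-21 = 3
Check eq1: (4)(-2) + (-1)(1) + (-1)(3) = -12 = -12 ✓
Check eq2: (3)(-2) + (1)(1) + (-3)(3) = -14 = -14 ✓
Check eq3: (-2)(-2) + (-3)(1) + (2)(3) = 7 = 7 ✓

x = -2, y = 1, z = 3


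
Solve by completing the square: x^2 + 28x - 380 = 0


Start: x^2 + 28x - 380 = 0
Move constant: x^2 + 28x = 380
Half of 28 is 14, squared is 196
Add 196 to both sides: x^2 + 28x + 196 = 576
(x + 14)^2 = 576
x + 14 = ±24
x = -14 + 24 = 10 or x = -14 - 24 = -38

x = -38, x = 10


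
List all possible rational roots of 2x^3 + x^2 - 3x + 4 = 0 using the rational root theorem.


Rational root theorem: possible roots are ±p/q where:
  p divides the constant term (4): p ∈ {1, 2, 4}
  q divides the leading coefficient (2): q ∈ {1, 2}

All possible rational roots: -4, -2, -1, -1/2, 1/2, 1, 2, 4

-4, -2, -1, -1/2, 1/2, 1, 2, 4


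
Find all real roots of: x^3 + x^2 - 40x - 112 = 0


Let p(x) = x^3 + x^2 - 40x - 112. By the rational root theorem (leading coefficient 1), any rational root is an integer divisor of 112: try ±1, ±2, ... in turn.
Test x = 1: value = -150 ≠ 0.
Test x = -1: value = -72 ≠ 0.
Test x = 2: value = -180 ≠ 0.
Test x = -2: value = -36 ≠ 0.
Test x = 4: value = -192 ≠ 0.
Test x = -4: value = 0 ✓, so (x + 4) is a factor.
Synthetic division by (x + 4): bring down 1; 1(-4) + 1 = -3; (-3)(-4) - 40 = -28; (-28)(-4) - 112 = 0 → quotient x^2 - 3x - 28, remainder 0.
Solve the quadratic x^2 - 3x - 28 = 0: discriminant = (-3)^2 - 4(1)(-28) = 9 + 112 = 121.
sqrt(121) = 11, so x = (3 ± 11)/2: x = 7 or x = -4.

x = -4 (multiplicity 2), x = 7


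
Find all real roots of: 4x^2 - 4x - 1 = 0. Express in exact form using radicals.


Using the quadratic formula: x = (-b ± sqrt(b^2 - 4ac)) / (2a)
Here a = 4, b = -4, c = -1
Discriminant = b^2 - 4ac = (-4)^2 - 4(4)(-1) = 16 + 16 = 32
Since discriminant = 32 > 0, there are two real roots.
x = (4 ± 4*sqrt(2)) / 8
Simplifying: x = (1 ± sqrt(2)) / 2
Numerically: x ≈ 1.2071 or x ≈ -0.2071

x = (1 + sqrt(2)) / 2 or x = (1 - sqrt(2)) / 2


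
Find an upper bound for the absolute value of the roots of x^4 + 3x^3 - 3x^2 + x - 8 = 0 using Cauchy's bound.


Cauchy's bound: all roots r satisfy |r| <= 1 + max(|a_i/a_n|) for i = 0,...,n-1
where a_n is the leading coefficient.

Coefficients: [1, 3, -3, 1, -8]
Leading coefficient a_n = 1
Ratios |a_i/a_n|: 3, 3, 1, 8
Maximum ratio: 8
Cauchy's bound: |r| <= 1 + 8 = 9

Upper bound = 9


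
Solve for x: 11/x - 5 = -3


Subtract -5 from both sides: 11/x = 2
Multiply both sides by x: 11 = 2 * x
Divide by 2: x = 11/2

x = 11/2


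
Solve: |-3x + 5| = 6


An absolute value equation |expr| = 6 gives two cases:
Case 1: -3x + 5 = 6
  -3x = 1, so x = -1/3
Case 2: -3x + 5 = -6
  -3x = -11, so x = 11/3

x = -1/3, x = 11/3


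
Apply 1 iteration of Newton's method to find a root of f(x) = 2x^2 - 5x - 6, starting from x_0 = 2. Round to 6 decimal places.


Newton's method: x_(n+1) = x_n - f(x_n)/f'(x_n)
f(x) = 2x^2 - 5x - 6
f'(x) = 4x - 5

Iteration 1:
  f(2.000000) = -8.000000
  f'(2.000000) = 3.000000
  x_1 = 2.000000 - (-8.000000)/(3.000000) = 4.666667

x_1 = 4.666667


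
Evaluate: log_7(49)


We need the exponent such that 7^? = 49
7^2 = 49
Therefore log_7(49) = 2

2


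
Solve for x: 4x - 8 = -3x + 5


Starting with: 4x - 8 = -3x + 5
Move all x terms to left: (4 + 3)x = 5 + 8
Simplify: 7x = 13
Divide both sides by 7: x = 13/7

x = 13/7


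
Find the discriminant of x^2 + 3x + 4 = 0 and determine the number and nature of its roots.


For ax^2 + bx + c = 0, discriminant D = b^2 - 4ac
Here a = 1, b = 3, c = 4
D = (3)^2 - 4(1)(4) = 9 - 16 = -7

D = -7 < 0
The equation has no real roots (2 complex conjugate roots).

Discriminant = -7, no real roots (2 complex conjugate roots)


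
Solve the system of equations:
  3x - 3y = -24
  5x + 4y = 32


Using Cramer's rule:
Determinant D = (3)(4) - (5)(-3) = 12 + 15 = 27
Dx = (-24)(4) - (32)(-3) = -96 + 96 = 0
Dy = (3)(32) - (5)(-24) = 96 + 120 = 216
x = Dx/D = 0/27 = 0
y = Dy/D = 216/27 = 8

x = 0, y = 8


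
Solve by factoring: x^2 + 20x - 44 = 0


We need two numbers that multiply to -44 and add to 20.
Those numbers are -2 and 22 (since (-2) * 22 = -44 and (-2) + 22 = 20).
So x^2 + 20x - 44 = (x - 2)(x + 22) = 0
Setting each factor to zero: x = 2 or x = -22

x = -22, x = 2


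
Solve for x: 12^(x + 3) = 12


Express both sides with the same base.
12 = 12^1
Since the bases match, equate exponents: x + 3 = 1
So x = 1 - (3) = -2

x = -2


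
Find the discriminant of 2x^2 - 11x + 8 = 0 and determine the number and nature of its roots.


For ax^2 + bx + c = 0, discriminant D = b^2 - 4ac
Here a = 2, b = -11, c = 8
D = (-11)^2 - 4(2)(8) = 121 - 64 = 57

D = 57 > 0 but not a perfect square
The equation has 2 distinct real irrational roots.

Discriminant = 57, 2 distinct real irrational roots


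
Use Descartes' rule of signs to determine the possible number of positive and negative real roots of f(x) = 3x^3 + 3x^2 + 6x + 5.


Descartes' rule of signs:

For positive roots, count sign changes in f(x) = 3x^3 + 3x^2 + 6x + 5:
Signs of coefficients: +, +, +, +
Number of sign changes: 0
Possible positive real roots: 0

For negative roots, examine f(-x) = -3x^3 + 3x^2 - 6x + 5:
Signs of coefficients: -, +, -, +
Number of sign changes: 3
Possible negative real roots: 3, 1

Positive roots: 0; Negative roots: 3 or 1


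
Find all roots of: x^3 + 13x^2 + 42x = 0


The constant term is 0, so x = 0 is a root. Factor out x:
  x^2 + 13x + 42 = 0
Solve the quadratic x^2 + 13x + 42 = 0: discriminant = 13^2 - 4(1)(42) = 169 - 168 = 1.
sqrt(1) = 1, so x = (-13 ± 1)/2: x = -6 or x = -7.
Collecting all roots found:

x = -7, x = -6, x = 0


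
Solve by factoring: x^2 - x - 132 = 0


We need two numbers that multiply to -132 and add to -1.
Those numbers are -12 and 11 (since (-12) * 11 = -132 and (-12) + 11 = -1).
So x^2 - x - 132 = (x - 12)(x + 11) = 0
Setting each factor to zero: x = 12 or x = -11

x = -11, x = 12


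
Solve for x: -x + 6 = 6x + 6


Starting with: -x + 6 = 6x + 6
Move all x terms to left: (-1 - 6)x = 6 - 6
Simplify: -7x = 0
Divide both sides by -7: x = 0

x = 0


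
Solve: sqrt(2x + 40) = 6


Square both sides: 2x + 40 = 6^2 = 36
2x = 36 - 40 = -4
x = -2
Check: sqrt(2*(-2) + 40) = sqrt(36) = 6 ✓

x = -2


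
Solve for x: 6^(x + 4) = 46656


Express both sides with the same base.
46656 = 6^6
Since the bases match, equate exponents: x + 4 = 6
So x = 6 - (4) = 2

x = 2


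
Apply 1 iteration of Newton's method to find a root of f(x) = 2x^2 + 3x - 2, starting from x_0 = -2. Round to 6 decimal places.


Newton's method: x_(n+1) = x_n - f(x_n)/f'(x_n)
f(x) = 2x^2 + 3x - 2
f'(x) = 4x + 3

Iteration 1:
  f(-2.000000) = 0.000000
  f'(-2.000000) = -5.000000
  x_1 = -2.000000 - (0.000000)/(-5.000000) = -2.000000

x_1 = -2.000000
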